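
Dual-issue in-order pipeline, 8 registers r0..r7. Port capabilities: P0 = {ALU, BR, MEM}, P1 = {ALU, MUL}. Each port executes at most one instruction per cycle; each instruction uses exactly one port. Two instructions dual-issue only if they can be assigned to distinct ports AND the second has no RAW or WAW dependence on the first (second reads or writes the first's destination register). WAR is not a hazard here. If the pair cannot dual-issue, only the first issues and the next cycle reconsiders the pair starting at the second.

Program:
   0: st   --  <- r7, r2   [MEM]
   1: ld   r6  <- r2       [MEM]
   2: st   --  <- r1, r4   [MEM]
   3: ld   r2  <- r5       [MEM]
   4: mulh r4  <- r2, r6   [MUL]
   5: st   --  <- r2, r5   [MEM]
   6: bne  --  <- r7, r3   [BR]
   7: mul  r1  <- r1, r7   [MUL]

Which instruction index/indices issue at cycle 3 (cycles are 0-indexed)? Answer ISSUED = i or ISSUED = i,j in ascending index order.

ISSUED = 3

#0 head=0: st i0 no-port MEM/MEM
#1 head=1: ld i1 no-port MEM/MEM
#2 head=2: st i2 no-port MEM/MEM
#3 head=3: ld i3 RAW r2
#4 head=4: mulh+st i4/i5 pair
#5 head=6: bne+mul i6/i7 pair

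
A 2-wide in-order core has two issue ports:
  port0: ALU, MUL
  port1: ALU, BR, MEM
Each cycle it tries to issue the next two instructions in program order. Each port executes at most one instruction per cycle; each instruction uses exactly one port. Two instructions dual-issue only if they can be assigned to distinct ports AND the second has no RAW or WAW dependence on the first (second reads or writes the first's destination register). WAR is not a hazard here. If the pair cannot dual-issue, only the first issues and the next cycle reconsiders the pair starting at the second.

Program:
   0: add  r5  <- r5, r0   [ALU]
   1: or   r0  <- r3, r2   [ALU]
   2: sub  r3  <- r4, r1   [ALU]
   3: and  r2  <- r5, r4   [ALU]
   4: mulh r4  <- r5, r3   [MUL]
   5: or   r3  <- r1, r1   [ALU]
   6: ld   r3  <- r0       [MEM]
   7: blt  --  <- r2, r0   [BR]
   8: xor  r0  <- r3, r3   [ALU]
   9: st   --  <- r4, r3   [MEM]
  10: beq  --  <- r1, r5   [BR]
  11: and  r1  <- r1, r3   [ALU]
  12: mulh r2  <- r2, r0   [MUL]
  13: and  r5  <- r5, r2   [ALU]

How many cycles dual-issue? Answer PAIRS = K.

  cy0 -> i0,i1 (add+or) dual
  cy1 -> i2,i3 (sub+and) dual
  cy2 -> i4,i5 (mulh+or) dual
  cy3 -> i6 (ld) no-port MEM/BR
  cy4 -> i7,i8 (blt+xor) dual
  cy5 -> i9 (st) no-port MEM/BR
  cy6 -> i10,i11 (beq+and) dual
  cy7 -> i12 (mulh) RAW r2
  cy8 -> i13 (and) tail

PAIRS = 5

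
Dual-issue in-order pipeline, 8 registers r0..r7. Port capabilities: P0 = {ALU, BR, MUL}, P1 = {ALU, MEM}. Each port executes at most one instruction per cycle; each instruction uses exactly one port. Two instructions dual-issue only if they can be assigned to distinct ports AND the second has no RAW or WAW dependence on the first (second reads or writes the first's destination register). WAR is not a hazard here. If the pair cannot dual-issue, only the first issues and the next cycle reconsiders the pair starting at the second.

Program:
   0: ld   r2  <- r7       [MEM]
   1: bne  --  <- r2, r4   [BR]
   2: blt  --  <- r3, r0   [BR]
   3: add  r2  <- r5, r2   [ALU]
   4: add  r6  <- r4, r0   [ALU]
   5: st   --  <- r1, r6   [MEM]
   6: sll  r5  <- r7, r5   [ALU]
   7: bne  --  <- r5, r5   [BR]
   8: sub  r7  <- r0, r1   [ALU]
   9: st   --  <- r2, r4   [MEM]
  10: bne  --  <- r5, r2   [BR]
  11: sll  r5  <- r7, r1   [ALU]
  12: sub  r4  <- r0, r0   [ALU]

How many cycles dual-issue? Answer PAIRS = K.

  cy0 -> i0 (ld.MEM) RAW r2
  cy1 -> i1 (bne.BR) no-port BR/BR
  cy2 -> i2,i3 (blt.BR+add.ALU) 2-wide
  cy3 -> i4 (add.ALU) RAW r6
  cy4 -> i5,i6 (st.MEM+sll.ALU) 2-wide
  cy5 -> i7,i8 (bne.BR+sub.ALU) 2-wide
  cy6 -> i9,i10 (st.MEM+bne.BR) 2-wide
  cy7 -> i11,i12 (sll.ALU+sub.ALU) 2-wide

PAIRS = 5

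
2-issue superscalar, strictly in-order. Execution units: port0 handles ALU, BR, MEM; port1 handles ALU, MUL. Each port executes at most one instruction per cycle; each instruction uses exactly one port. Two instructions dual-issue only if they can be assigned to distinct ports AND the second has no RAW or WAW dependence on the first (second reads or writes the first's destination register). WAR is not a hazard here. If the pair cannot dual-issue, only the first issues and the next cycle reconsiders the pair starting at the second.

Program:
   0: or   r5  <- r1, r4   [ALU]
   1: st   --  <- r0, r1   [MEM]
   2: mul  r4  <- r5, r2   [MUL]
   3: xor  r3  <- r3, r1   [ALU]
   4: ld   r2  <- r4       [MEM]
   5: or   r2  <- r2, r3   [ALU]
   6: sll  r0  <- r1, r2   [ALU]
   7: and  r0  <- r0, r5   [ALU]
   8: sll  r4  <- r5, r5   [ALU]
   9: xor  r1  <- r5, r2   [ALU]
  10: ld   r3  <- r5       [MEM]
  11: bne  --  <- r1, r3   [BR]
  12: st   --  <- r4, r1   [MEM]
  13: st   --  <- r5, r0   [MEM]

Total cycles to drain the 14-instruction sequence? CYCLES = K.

CYCLES = 10

  cy0 -> i0&i1 (or.ALU;st.MEM) dual
  cy1 -> i2&i3 (mul.MUL;xor.ALU) dual
  cy2 -> i4 (ld.MEM) RAW+WAW r2
  cy3 -> i5 (or.ALU) RAW r2
  cy4 -> i6 (sll.ALU) RAW+WAW r0
  cy5 -> i7&i8 (and.ALU;sll.ALU) dual
  cy6 -> i9&i10 (xor.ALU;ld.MEM) dual
  cy7 -> i11 (bne.BR) no-port BR/MEM
  cy8 -> i12 (st.MEM) no-port MEM/MEM
  cy9 -> i13 (st.MEM) tail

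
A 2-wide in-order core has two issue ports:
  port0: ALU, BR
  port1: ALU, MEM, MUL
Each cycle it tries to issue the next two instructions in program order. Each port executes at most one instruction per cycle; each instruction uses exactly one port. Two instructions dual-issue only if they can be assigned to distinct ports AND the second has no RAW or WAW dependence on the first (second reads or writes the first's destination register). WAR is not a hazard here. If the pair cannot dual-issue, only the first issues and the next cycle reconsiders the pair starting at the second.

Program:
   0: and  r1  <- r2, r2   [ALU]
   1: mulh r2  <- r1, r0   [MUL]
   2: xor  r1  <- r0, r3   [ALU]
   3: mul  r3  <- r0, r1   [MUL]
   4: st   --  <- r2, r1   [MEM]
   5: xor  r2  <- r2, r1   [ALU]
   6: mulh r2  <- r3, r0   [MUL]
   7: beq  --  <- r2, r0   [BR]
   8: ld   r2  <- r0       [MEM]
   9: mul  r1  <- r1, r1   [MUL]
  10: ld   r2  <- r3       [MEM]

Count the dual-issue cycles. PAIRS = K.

PAIRS = 3

#0 head=0: and.ALU i0 RAW r1
#1 head=1: mulh.MUL xor.ALU i1/i2 dual
#2 head=3: mul.MUL i3 no-port MUL/MEM
#3 head=4: st.MEM xor.ALU i4/i5 dual
#4 head=6: mulh.MUL i6 RAW r2
#5 head=7: beq.BR ld.MEM i7/i8 dual
#6 head=9: mul.MUL i9 no-port MUL/MEM
#7 head=10: ld.MEM i10 tail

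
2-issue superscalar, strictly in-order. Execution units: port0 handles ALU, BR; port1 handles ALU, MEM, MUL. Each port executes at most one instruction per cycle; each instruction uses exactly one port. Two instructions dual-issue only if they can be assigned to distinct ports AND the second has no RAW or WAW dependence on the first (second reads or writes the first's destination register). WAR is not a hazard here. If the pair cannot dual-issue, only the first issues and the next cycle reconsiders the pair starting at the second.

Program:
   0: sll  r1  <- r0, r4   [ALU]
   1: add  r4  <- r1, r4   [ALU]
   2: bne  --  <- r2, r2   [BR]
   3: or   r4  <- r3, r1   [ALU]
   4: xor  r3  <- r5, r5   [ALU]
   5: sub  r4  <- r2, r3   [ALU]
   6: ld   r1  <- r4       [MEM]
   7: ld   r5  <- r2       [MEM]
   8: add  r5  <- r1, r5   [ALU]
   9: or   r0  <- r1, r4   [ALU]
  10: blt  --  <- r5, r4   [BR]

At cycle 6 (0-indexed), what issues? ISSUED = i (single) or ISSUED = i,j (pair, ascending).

c0: i0 sll.ALU  RAW r1
c1: i1,i2 add.ALU+bne.BR  2-wide
c2: i3,i4 or.ALU+xor.ALU  2-wide
c3: i5 sub.ALU  RAW r4
c4: i6 ld.MEM  no-port MEM/MEM
c5: i7 ld.MEM  RAW+WAW r5
c6: i8,i9 add.ALU+or.ALU  2-wide
c7: i10 blt.BR  tail

ISSUED = 8,9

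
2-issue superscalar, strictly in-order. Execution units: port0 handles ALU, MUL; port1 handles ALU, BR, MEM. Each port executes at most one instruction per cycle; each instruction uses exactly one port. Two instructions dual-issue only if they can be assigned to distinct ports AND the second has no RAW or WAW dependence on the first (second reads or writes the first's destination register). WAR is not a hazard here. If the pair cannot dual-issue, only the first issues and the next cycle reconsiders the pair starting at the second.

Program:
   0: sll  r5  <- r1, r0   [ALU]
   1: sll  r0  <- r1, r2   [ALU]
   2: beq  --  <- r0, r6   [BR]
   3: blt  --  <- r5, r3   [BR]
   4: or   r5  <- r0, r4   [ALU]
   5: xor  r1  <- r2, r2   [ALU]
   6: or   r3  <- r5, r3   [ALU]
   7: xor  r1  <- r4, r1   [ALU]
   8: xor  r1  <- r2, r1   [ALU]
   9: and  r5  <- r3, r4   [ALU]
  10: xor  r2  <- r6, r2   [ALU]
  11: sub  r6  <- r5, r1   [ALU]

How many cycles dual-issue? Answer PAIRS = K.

0. sll;sll @i0+i1  | pair
1. beq @i2  | no-port BR/BR
2. blt;or @i3+i4  | pair
3. xor;or @i5+i6  | pair
4. xor @i7  | RAW+WAW r1
5. xor;and @i8+i9  | pair
6. xor;sub @i10+i11  | pair

PAIRS = 5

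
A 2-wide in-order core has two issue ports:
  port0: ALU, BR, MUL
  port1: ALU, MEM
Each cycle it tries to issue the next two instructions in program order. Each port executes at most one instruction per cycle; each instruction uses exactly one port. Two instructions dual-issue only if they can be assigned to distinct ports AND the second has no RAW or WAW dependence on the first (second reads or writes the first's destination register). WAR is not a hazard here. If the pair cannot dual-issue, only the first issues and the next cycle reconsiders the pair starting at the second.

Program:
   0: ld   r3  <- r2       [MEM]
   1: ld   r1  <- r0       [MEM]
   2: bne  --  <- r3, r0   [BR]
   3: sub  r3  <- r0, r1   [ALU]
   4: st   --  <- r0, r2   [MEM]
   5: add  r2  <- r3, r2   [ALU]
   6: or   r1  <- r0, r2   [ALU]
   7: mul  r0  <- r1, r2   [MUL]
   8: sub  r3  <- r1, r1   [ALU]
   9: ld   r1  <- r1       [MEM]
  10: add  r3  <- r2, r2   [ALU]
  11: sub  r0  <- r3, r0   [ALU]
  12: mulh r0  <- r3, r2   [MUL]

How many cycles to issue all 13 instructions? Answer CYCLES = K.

CYCLES = 9

t=0 i0:ld.MEM ; no-port MEM/MEM
t=1 i1&i2:ld.MEM+bne.BR ; 2-wide
t=2 i3&i4:sub.ALU+st.MEM ; 2-wide
t=3 i5:add.ALU ; RAW r2
t=4 i6:or.ALU ; RAW r1
t=5 i7&i8:mul.MUL+sub.ALU ; 2-wide
t=6 i9&i10:ld.MEM+add.ALU ; 2-wide
t=7 i11:sub.ALU ; WAW r0
t=8 i12:mulh.MUL ; tail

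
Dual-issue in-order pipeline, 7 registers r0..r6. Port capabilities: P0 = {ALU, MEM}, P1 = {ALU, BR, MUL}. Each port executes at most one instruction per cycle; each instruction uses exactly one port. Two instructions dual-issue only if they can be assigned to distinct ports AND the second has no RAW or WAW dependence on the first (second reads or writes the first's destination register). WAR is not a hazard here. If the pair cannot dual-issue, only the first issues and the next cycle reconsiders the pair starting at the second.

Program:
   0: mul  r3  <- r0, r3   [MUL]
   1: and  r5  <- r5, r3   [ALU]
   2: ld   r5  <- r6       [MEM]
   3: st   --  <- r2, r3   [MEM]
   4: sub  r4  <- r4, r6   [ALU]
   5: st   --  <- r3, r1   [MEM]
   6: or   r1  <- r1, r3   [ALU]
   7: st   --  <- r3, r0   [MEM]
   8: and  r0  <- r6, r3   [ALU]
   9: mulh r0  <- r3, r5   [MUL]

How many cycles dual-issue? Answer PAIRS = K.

  cy0 -> i0 (mul) RAW r3
  cy1 -> i1 (and) WAW r5
  cy2 -> i2 (ld) no-port MEM/MEM
  cy3 -> i3+i4 (st;sub) dual
  cy4 -> i5+i6 (st;or) dual
  cy5 -> i7+i8 (st;and) dual
  cy6 -> i9 (mulh) tail

PAIRS = 3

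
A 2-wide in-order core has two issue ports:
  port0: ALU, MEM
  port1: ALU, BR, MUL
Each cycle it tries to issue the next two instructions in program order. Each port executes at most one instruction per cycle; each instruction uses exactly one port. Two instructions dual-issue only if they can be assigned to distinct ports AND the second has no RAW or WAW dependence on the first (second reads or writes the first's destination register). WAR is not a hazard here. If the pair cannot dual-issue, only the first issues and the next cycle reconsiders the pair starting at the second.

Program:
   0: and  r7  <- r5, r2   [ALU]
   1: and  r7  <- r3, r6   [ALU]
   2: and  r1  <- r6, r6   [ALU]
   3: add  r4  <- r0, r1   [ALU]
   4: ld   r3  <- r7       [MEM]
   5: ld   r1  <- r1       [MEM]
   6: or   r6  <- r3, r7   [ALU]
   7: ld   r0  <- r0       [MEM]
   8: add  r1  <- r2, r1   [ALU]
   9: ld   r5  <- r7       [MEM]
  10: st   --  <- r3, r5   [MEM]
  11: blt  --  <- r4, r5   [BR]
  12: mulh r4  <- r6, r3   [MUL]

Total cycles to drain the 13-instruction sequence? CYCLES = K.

c0: i0 and  WAW r7
c1: i1&i2 and and  pair
c2: i3&i4 add ld  pair
c3: i5&i6 ld or  pair
c4: i7&i8 ld add  pair
c5: i9 ld  no-port MEM/MEM
c6: i10&i11 st blt  pair
c7: i12 mulh  tail

CYCLES = 8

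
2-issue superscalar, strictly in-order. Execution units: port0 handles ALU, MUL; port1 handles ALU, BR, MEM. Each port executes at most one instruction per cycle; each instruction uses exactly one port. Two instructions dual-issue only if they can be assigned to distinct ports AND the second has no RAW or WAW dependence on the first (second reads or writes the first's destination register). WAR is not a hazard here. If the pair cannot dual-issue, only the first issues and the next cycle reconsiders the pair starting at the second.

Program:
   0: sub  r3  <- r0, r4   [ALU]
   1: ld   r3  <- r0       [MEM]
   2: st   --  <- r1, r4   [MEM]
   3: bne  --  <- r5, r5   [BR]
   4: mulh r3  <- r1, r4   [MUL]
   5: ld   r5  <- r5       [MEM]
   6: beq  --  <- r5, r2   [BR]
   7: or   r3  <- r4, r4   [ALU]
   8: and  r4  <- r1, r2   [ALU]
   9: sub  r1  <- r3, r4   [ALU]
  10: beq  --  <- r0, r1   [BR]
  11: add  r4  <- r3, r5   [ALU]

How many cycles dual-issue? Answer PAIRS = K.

PAIRS = 3

c0: i0 sub  WAW r3
c1: i1 ld  no-port MEM/MEM
c2: i2 st  no-port MEM/BR
c3: i3/i4 bne mulh  2-wide
c4: i5 ld  no-port MEM/BR
c5: i6/i7 beq or  2-wide
c6: i8 and  RAW r4
c7: i9 sub  RAW r1
c8: i10/i11 beq add  2-wide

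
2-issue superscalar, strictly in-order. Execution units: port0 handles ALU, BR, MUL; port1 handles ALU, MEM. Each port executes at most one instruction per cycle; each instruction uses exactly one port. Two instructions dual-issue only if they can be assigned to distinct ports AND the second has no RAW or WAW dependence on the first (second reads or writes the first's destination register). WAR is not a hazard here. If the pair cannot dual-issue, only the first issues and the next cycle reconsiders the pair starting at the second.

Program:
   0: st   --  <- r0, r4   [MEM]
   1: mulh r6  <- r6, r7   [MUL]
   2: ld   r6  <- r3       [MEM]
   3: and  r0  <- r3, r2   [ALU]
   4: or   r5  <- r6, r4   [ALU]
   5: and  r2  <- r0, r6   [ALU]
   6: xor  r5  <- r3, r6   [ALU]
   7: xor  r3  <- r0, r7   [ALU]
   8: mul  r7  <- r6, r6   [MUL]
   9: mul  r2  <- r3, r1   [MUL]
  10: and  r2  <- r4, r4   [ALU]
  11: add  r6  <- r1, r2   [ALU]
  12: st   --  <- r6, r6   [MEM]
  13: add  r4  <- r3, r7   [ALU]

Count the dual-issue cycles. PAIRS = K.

PAIRS = 5

#0 head=0: st mulh i0/i1 pair
#1 head=2: ld and i2/i3 pair
#2 head=4: or and i4/i5 pair
#3 head=6: xor xor i6/i7 pair
#4 head=8: mul i8 no-port MUL/MUL
#5 head=9: mul i9 WAW r2
#6 head=10: and i10 RAW r2
#7 head=11: add i11 RAW r6
#8 head=12: st add i12/i13 pair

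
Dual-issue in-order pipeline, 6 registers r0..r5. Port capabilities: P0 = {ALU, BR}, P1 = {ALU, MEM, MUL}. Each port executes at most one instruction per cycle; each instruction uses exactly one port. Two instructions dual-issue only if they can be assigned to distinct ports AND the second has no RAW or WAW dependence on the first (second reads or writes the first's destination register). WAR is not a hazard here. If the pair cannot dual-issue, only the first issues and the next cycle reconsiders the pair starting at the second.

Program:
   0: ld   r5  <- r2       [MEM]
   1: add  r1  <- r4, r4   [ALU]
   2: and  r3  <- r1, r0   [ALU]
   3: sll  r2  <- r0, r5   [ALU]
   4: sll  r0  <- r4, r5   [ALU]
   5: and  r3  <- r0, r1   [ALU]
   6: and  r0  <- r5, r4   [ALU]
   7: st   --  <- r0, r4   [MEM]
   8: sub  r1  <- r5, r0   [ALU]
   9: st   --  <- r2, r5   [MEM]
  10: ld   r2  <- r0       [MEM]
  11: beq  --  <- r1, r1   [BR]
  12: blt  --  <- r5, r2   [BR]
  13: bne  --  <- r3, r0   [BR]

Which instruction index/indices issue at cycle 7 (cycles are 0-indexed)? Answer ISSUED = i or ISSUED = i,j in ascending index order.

[0] i0+i1  ld add  -- pair
[1] i2+i3  and sll  -- pair
[2] i4  sll  -- RAW r0
[3] i5+i6  and and  -- pair
[4] i7+i8  st sub  -- pair
[5] i9  st  -- no-port MEM/MEM
[6] i10+i11  ld beq  -- pair
[7] i12  blt  -- no-port BR/BR
[8] i13  bne  -- tail

ISSUED = 12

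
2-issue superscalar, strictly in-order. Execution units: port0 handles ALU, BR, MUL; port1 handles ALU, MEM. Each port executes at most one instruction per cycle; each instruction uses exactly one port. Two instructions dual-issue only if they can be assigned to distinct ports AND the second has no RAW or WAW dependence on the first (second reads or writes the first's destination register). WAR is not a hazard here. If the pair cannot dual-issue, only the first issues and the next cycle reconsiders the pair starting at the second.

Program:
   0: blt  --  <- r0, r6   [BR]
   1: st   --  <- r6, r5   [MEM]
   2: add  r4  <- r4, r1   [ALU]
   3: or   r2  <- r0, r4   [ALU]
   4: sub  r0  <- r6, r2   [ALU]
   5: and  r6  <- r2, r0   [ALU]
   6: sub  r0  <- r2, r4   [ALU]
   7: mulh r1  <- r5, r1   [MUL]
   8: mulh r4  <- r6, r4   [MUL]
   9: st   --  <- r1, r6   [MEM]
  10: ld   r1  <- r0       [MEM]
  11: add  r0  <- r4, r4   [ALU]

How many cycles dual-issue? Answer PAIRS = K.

0. blt.BR;st.MEM @i0&i1  | dual
1. add.ALU @i2  | RAW r4
2. or.ALU @i3  | RAW r2
3. sub.ALU @i4  | RAW r0
4. and.ALU;sub.ALU @i5&i6  | dual
5. mulh.MUL @i7  | no-port MUL/MUL
6. mulh.MUL;st.MEM @i8&i9  | dual
7. ld.MEM;add.ALU @i10&i11  | dual

PAIRS = 4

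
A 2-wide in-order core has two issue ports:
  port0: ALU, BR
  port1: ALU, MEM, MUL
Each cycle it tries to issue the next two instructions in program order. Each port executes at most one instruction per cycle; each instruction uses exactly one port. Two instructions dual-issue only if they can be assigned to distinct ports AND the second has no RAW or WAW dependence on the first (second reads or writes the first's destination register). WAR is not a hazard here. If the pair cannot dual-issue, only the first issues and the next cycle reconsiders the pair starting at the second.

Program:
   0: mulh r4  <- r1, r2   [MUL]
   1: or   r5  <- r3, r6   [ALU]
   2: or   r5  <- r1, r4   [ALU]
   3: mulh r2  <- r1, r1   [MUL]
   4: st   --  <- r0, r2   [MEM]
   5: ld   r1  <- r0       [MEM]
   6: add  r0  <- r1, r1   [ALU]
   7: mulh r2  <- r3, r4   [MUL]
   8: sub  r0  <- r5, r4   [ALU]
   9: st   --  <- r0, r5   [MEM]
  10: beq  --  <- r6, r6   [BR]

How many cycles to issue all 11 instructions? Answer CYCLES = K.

[0] i0+i1  mulh.MUL+or.ALU  -- dual
[1] i2+i3  or.ALU+mulh.MUL  -- dual
[2] i4  st.MEM  -- no-port MEM/MEM
[3] i5  ld.MEM  -- RAW r1
[4] i6+i7  add.ALU+mulh.MUL  -- dual
[5] i8  sub.ALU  -- RAW r0
[6] i9+i10  st.MEM+beq.BR  -- dual

CYCLES = 7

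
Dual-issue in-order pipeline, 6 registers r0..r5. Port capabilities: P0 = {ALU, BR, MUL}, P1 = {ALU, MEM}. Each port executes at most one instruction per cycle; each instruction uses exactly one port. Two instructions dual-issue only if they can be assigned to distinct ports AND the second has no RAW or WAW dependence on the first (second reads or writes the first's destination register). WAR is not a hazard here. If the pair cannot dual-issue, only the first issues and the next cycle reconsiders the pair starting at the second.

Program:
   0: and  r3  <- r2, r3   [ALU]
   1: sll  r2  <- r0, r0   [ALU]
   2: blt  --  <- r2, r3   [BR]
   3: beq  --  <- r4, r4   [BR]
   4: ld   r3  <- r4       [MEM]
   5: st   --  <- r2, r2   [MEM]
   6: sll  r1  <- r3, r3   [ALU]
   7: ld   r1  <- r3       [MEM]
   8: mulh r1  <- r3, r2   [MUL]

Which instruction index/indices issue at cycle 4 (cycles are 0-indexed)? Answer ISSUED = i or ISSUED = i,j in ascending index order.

  cy0 -> i0+i1 (and.ALU;sll.ALU) dual
  cy1 -> i2 (blt.BR) no-port BR/BR
  cy2 -> i3+i4 (beq.BR;ld.MEM) dual
  cy3 -> i5+i6 (st.MEM;sll.ALU) dual
  cy4 -> i7 (ld.MEM) WAW r1
  cy5 -> i8 (mulh.MUL) tail

ISSUED = 7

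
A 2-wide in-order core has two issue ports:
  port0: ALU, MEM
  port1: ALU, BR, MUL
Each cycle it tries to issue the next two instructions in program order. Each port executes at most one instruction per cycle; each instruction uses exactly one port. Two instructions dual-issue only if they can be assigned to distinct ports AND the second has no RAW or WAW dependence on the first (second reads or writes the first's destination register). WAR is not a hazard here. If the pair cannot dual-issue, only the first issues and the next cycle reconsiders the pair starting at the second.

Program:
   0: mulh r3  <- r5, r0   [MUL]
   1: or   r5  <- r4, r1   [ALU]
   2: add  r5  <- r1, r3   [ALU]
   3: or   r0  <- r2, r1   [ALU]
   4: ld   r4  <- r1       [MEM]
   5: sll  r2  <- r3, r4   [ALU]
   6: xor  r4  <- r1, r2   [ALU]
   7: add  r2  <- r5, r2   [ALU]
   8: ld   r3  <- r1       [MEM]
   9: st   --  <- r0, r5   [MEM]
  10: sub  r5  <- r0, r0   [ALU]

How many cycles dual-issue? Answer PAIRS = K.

PAIRS = 4

c0: i0/i1 mulh.MUL+or.ALU  2-wide
c1: i2/i3 add.ALU+or.ALU  2-wide
c2: i4 ld.MEM  RAW r4
c3: i5 sll.ALU  RAW r2
c4: i6/i7 xor.ALU+add.ALU  2-wide
c5: i8 ld.MEM  no-port MEM/MEM
c6: i9/i10 st.MEM+sub.ALU  2-wide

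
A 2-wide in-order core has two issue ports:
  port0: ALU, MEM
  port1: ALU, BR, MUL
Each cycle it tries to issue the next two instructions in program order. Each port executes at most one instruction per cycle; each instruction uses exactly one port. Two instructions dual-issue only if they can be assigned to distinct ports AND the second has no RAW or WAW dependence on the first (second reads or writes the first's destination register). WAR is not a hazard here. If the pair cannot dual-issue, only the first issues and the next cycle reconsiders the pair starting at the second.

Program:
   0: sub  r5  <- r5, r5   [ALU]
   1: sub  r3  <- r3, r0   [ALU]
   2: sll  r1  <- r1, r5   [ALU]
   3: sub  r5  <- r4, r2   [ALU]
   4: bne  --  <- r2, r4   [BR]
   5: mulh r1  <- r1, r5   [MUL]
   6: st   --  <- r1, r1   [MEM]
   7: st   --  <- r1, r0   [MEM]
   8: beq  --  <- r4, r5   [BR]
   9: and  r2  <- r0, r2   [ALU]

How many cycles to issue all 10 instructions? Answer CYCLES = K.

[0] i0,i1  sub sub  -- 2-wide
[1] i2,i3  sll sub  -- 2-wide
[2] i4  bne  -- no-port BR/MUL
[3] i5  mulh  -- RAW r1
[4] i6  st  -- no-port MEM/MEM
[5] i7,i8  st beq  -- 2-wide
[6] i9  and  -- tail

CYCLES = 7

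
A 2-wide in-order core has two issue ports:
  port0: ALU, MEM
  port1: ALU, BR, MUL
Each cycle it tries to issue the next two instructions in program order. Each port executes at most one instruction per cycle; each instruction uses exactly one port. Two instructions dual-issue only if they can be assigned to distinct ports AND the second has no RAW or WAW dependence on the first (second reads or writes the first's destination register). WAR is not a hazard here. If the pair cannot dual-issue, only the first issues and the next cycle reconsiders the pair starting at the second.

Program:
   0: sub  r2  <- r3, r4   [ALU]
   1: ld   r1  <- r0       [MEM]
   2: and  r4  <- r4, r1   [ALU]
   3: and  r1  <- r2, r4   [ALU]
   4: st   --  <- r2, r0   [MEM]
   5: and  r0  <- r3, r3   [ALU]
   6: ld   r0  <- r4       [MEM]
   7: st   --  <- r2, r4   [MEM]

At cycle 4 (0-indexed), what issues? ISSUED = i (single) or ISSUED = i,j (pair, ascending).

#0 head=0: sub.ALU/ld.MEM i0,i1 dual
#1 head=2: and.ALU i2 RAW r4
#2 head=3: and.ALU/st.MEM i3,i4 dual
#3 head=5: and.ALU i5 WAW r0
#4 head=6: ld.MEM i6 no-port MEM/MEM
#5 head=7: st.MEM i7 tail

ISSUED = 6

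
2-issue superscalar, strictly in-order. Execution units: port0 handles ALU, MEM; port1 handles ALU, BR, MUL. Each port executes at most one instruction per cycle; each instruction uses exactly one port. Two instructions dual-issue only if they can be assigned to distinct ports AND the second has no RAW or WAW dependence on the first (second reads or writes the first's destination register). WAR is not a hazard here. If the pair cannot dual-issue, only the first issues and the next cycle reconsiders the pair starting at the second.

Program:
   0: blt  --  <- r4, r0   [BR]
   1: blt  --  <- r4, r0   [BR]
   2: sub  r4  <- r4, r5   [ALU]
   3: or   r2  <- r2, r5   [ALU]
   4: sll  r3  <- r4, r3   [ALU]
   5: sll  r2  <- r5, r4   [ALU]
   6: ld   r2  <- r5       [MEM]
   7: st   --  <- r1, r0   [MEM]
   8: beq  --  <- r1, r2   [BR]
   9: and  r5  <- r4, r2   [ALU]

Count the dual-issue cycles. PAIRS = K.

t=0 i0:blt ; no-port BR/BR
t=1 i1+i2:blt;sub ; dual
t=2 i3+i4:or;sll ; dual
t=3 i5:sll ; WAW r2
t=4 i6:ld ; no-port MEM/MEM
t=5 i7+i8:st;beq ; dual
t=6 i9:and ; tail

PAIRS = 3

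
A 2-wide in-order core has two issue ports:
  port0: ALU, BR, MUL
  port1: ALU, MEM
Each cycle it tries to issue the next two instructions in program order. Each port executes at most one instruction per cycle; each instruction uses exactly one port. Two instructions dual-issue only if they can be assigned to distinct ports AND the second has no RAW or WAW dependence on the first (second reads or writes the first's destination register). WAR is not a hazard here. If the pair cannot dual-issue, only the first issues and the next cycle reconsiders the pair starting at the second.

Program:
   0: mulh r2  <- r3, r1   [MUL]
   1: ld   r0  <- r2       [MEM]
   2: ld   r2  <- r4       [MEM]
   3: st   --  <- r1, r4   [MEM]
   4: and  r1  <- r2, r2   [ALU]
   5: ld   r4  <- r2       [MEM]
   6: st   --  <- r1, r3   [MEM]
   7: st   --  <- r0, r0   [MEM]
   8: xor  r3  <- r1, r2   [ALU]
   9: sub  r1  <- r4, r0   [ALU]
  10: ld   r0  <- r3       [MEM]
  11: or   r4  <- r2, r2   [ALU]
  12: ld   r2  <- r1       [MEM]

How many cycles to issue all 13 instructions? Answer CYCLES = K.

[0] i0  mulh.MUL  -- RAW r2
[1] i1  ld.MEM  -- no-port MEM/MEM
[2] i2  ld.MEM  -- no-port MEM/MEM
[3] i3+i4  st.MEM/and.ALU  -- dual
[4] i5  ld.MEM  -- no-port MEM/MEM
[5] i6  st.MEM  -- no-port MEM/MEM
[6] i7+i8  st.MEM/xor.ALU  -- dual
[7] i9+i10  sub.ALU/ld.MEM  -- dual
[8] i11+i12  or.ALU/ld.MEM  -- dual

CYCLES = 9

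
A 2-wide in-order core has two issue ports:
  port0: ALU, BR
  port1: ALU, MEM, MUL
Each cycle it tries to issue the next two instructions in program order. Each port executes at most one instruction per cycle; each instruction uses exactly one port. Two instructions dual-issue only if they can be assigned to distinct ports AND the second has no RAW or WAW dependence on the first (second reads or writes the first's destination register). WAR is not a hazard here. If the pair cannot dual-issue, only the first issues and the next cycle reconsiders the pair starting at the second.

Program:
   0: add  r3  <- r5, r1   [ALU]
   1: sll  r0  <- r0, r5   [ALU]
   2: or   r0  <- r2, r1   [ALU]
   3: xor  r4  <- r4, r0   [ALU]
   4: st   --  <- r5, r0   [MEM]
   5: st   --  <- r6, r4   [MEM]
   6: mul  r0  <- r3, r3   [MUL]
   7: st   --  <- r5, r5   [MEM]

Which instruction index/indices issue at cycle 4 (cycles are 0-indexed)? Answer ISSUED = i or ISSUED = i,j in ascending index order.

[0] i0/i1  add/sll  -- 2-wide
[1] i2  or  -- RAW r0
[2] i3/i4  xor/st  -- 2-wide
[3] i5  st  -- no-port MEM/MUL
[4] i6  mul  -- no-port MUL/MEM
[5] i7  st  -- tail

ISSUED = 6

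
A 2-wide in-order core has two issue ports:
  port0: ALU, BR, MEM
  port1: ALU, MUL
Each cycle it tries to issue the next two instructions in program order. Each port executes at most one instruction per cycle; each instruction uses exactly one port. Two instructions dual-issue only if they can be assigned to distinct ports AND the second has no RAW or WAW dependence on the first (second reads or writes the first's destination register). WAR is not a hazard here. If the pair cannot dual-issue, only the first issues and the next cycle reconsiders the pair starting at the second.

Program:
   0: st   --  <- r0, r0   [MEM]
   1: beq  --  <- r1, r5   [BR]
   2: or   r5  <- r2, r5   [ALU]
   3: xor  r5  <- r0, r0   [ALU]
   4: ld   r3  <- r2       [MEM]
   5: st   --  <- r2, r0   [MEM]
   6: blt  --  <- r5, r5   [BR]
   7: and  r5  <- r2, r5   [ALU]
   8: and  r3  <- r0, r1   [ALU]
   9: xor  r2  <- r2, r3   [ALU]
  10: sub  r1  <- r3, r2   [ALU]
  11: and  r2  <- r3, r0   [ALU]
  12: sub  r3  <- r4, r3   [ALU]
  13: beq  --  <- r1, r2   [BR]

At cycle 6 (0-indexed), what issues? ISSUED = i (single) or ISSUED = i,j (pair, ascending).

0. st @i0  | no-port MEM/BR
1. beq;or @i1/i2  | pair
2. xor;ld @i3/i4  | pair
3. st @i5  | no-port MEM/BR
4. blt;and @i6/i7  | pair
5. and @i8  | RAW r3
6. xor @i9  | RAW r2
7. sub;and @i10/i11  | pair
8. sub;beq @i12/i13  | pair

ISSUED = 9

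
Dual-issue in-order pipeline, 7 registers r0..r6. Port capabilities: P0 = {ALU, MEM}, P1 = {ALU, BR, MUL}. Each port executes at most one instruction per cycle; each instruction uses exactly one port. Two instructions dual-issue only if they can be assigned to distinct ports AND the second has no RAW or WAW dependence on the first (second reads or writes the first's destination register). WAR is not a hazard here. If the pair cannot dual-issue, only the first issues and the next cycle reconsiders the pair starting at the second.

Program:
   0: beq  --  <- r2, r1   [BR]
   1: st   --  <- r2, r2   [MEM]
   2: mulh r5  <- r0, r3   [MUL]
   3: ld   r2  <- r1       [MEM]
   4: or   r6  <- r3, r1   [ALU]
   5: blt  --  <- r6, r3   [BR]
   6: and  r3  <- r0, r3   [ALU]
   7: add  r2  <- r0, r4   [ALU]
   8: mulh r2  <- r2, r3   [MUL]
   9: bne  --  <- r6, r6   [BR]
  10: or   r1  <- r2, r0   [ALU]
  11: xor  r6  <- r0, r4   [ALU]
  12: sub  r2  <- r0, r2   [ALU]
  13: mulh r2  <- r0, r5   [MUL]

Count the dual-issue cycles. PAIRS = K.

0. beq.BR st.MEM @i0/i1  | dual
1. mulh.MUL ld.MEM @i2/i3  | dual
2. or.ALU @i4  | RAW r6
3. blt.BR and.ALU @i5/i6  | dual
4. add.ALU @i7  | RAW+WAW r2
5. mulh.MUL @i8  | no-port MUL/BR
6. bne.BR or.ALU @i9/i10  | dual
7. xor.ALU sub.ALU @i11/i12  | dual
8. mulh.MUL @i13  | tail

PAIRS = 5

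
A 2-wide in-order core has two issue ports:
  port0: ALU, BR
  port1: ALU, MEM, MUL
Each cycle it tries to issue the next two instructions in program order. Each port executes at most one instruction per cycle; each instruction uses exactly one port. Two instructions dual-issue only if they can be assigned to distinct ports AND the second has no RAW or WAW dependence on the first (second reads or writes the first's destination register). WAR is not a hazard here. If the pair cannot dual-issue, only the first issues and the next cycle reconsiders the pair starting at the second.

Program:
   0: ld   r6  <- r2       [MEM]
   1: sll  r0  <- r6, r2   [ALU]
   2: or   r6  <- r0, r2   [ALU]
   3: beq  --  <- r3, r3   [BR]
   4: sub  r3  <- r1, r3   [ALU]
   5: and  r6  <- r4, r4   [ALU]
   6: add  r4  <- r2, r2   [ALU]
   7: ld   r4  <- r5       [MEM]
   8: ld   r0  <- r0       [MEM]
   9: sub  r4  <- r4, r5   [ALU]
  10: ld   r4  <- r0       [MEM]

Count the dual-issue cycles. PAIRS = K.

PAIRS = 3

  cy0 -> i0 (ld) RAW r6
  cy1 -> i1 (sll) RAW r0
  cy2 -> i2&i3 (or beq) 2-wide
  cy3 -> i4&i5 (sub and) 2-wide
  cy4 -> i6 (add) WAW r4
  cy5 -> i7 (ld) no-port MEM/MEM
  cy6 -> i8&i9 (ld sub) 2-wide
  cy7 -> i10 (ld) tail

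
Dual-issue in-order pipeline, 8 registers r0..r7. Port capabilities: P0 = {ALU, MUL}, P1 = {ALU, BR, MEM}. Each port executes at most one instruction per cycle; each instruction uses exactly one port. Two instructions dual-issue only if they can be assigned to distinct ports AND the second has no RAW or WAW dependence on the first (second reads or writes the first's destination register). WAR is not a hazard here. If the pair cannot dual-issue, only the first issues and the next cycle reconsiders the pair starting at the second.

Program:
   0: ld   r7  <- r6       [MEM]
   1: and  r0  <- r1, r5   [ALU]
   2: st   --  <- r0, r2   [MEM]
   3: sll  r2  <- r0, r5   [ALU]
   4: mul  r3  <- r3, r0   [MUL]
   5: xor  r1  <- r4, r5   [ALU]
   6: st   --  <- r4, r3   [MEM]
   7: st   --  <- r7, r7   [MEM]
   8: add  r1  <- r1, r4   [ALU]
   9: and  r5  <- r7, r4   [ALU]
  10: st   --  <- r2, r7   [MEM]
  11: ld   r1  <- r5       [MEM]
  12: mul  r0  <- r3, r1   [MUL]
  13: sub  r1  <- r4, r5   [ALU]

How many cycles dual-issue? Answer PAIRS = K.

PAIRS = 6

t=0 i0/i1:ld/and ; 2-wide
t=1 i2/i3:st/sll ; 2-wide
t=2 i4/i5:mul/xor ; 2-wide
t=3 i6:st ; no-port MEM/MEM
t=4 i7/i8:st/add ; 2-wide
t=5 i9/i10:and/st ; 2-wide
t=6 i11:ld ; RAW r1
t=7 i12/i13:mul/sub ; 2-wide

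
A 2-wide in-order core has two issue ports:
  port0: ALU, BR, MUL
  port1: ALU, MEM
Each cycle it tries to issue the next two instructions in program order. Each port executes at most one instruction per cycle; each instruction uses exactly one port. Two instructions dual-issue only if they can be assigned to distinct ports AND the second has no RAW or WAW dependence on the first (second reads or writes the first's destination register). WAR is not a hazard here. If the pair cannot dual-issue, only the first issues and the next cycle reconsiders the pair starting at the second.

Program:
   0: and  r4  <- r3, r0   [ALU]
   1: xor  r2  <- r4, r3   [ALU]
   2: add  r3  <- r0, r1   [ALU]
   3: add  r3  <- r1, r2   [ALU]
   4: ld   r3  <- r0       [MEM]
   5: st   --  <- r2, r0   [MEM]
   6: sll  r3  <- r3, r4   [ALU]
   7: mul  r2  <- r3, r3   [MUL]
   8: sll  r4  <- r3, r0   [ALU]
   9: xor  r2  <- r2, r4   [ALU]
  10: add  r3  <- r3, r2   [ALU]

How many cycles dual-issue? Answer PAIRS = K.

#0 head=0: and i0 RAW r4
#1 head=1: xor+add i1/i2 pair
#2 head=3: add i3 WAW r3
#3 head=4: ld i4 no-port MEM/MEM
#4 head=5: st+sll i5/i6 pair
#5 head=7: mul+sll i7/i8 pair
#6 head=9: xor i9 RAW r2
#7 head=10: add i10 tail

PAIRS = 3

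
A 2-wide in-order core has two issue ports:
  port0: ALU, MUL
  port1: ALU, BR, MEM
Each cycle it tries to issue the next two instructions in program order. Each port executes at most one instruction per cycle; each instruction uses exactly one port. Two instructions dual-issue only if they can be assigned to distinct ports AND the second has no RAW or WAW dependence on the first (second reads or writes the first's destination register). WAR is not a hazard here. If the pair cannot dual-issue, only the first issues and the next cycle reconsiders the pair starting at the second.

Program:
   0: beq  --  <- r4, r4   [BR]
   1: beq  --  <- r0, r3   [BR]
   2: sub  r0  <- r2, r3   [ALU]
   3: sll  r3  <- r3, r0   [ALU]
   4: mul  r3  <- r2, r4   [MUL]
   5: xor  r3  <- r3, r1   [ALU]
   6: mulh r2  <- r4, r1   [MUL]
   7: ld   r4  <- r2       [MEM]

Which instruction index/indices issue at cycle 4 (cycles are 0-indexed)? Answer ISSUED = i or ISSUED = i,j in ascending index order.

#0 head=0: beq.BR i0 no-port BR/BR
#1 head=1: beq.BR;sub.ALU i1+i2 pair
#2 head=3: sll.ALU i3 WAW r3
#3 head=4: mul.MUL i4 RAW+WAW r3
#4 head=5: xor.ALU;mulh.MUL i5+i6 pair
#5 head=7: ld.MEM i7 tail

ISSUED = 5,6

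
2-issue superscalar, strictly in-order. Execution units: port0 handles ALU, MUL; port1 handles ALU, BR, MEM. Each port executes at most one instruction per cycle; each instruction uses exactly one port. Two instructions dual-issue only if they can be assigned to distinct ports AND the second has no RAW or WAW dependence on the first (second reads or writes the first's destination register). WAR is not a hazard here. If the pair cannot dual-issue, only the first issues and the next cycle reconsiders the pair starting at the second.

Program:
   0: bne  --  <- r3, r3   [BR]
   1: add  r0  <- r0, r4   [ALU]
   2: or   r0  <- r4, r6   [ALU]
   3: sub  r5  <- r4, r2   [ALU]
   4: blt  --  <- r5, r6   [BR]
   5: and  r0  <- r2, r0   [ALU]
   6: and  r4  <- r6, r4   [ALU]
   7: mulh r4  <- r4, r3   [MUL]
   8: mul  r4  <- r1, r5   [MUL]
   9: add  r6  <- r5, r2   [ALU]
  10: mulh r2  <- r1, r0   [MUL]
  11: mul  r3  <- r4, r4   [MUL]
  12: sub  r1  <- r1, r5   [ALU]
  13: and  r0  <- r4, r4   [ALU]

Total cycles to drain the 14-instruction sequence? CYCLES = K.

CYCLES = 9

c0: i0/i1 bne+add  2-wide
c1: i2/i3 or+sub  2-wide
c2: i4/i5 blt+and  2-wide
c3: i6 and  RAW+WAW r4
c4: i7 mulh  no-port MUL/MUL
c5: i8/i9 mul+add  2-wide
c6: i10 mulh  no-port MUL/MUL
c7: i11/i12 mul+sub  2-wide
c8: i13 and  tail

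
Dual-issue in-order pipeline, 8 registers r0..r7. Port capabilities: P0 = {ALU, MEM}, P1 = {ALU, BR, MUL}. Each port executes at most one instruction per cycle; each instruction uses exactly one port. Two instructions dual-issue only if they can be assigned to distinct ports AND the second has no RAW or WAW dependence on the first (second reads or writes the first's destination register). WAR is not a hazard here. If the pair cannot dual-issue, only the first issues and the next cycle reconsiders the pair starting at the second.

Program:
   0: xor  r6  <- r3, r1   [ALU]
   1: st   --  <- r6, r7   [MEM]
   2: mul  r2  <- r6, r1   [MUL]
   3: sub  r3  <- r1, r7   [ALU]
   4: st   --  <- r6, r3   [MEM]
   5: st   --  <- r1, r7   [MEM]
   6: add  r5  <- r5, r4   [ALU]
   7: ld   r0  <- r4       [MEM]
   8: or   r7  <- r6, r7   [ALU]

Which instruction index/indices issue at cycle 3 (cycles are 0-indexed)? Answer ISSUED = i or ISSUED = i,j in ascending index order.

  cy0 -> i0 (xor) RAW r6
  cy1 -> i1/i2 (st mul) pair
  cy2 -> i3 (sub) RAW r3
  cy3 -> i4 (st) no-port MEM/MEM
  cy4 -> i5/i6 (st add) pair
  cy5 -> i7/i8 (ld or) pair

ISSUED = 4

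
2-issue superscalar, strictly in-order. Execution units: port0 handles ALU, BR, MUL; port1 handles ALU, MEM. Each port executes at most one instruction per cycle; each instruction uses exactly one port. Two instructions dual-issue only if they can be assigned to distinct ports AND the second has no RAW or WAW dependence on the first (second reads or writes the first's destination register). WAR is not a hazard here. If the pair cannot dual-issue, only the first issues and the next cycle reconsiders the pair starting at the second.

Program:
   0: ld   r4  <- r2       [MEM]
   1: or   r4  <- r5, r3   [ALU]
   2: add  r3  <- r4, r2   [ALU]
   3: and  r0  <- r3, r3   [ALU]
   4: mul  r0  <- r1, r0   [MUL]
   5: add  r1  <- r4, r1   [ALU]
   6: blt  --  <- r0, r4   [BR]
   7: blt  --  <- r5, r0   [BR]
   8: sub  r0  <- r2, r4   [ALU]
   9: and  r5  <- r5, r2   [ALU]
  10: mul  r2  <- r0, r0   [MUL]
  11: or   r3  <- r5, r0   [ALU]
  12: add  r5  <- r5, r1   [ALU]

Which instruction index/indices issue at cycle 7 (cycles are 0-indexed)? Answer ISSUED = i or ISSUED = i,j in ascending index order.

ISSUED = 9,10

c0: i0 ld.MEM  WAW r4
c1: i1 or.ALU  RAW r4
c2: i2 add.ALU  RAW r3
c3: i3 and.ALU  RAW+WAW r0
c4: i4&i5 mul.MUL+add.ALU  pair
c5: i6 blt.BR  no-port BR/BR
c6: i7&i8 blt.BR+sub.ALU  pair
c7: i9&i10 and.ALU+mul.MUL  pair
c8: i11&i12 or.ALU+add.ALU  pair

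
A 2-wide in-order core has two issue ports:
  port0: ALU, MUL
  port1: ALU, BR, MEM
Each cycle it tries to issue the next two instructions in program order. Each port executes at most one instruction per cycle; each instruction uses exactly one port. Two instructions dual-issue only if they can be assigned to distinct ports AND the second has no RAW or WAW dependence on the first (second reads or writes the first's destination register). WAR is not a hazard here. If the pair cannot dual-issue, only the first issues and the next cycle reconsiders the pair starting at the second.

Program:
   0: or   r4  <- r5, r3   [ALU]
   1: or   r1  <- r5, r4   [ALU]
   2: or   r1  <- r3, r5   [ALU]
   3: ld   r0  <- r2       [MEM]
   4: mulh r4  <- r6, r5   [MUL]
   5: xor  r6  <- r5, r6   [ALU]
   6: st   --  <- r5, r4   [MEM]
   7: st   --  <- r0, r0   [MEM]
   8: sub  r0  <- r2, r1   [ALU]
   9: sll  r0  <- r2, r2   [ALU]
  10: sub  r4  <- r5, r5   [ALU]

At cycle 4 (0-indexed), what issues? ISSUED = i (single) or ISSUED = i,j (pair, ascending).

ISSUED = 6

0. or.ALU @i0  | RAW r4
1. or.ALU @i1  | WAW r1
2. or.ALU;ld.MEM @i2/i3  | 2-wide
3. mulh.MUL;xor.ALU @i4/i5  | 2-wide
4. st.MEM @i6  | no-port MEM/MEM
5. st.MEM;sub.ALU @i7/i8  | 2-wide
6. sll.ALU;sub.ALU @i9/i10  | 2-wide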